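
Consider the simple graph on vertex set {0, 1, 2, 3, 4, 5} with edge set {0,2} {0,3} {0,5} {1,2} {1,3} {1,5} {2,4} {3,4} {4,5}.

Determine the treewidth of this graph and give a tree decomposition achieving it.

Treewidth 3.
Bags: B1 = {2, 3, 4, 5}  B2 = {0, 2, 3, 5}  B3 = {1, 2, 3, 5}
Tree: B1–B2, B2–B3

Each bag holds 4 vertices, so the decomposition has width 3, which upper-bounds the treewidth. For the lower bound: the 4 vertex sets {2,4}, {0,3}, {5}, {1} are disjoint, each induces a connected subgraph, and every pair is joined by at least one edge of G. Contracting each set to a single vertex therefore yields K_{4} as a minor, and since treewidth is minor-monotone, tw(G) ≥ tw(K_{4}) = 3. Therefore the treewidth is 3.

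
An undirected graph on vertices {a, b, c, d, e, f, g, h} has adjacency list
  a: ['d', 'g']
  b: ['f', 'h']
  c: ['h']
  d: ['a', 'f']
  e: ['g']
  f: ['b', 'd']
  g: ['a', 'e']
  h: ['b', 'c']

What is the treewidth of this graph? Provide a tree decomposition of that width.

Treewidth 1.
Bags: B1 = {c, h}  B2 = {b, h}  B3 = {b, f}  B4 = {d, f}  B5 = {a, d}  B6 = {a, g}  B7 = {e, g}
Tree: B1–B2, B2–B3, B3–B4, B4–B5, B5–B6, B6–B7

Every bag has size at most 2, so the width is 2 − 1 = 1 and tw(G) ≤ 1. Since G has at least one edge (e.g. c–h), it is not an edgeless graph, so tw(G) ≥ 1. Combining the bounds, tw(G) = 1.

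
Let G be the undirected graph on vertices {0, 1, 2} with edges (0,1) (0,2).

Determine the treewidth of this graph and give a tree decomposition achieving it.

Treewidth 1.
One optimal decomposition is:
Bags: B1 = {0, 1}  B2 = {0, 2}
Tree: B1–B2

Every bag has size at most 2, so the width is 2 − 1 = 1 and tw(G) ≤ 1. G has an edge, so its treewidth is at least 1. Combining the bounds, tw(G) = 1.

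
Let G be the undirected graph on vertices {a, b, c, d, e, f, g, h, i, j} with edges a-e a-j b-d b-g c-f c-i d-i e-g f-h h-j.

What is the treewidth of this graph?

2

A width-2 tree decomposition is:
Bags: B1 = {b, e, g}  B2 = {b, d, e}  B3 = {d, e, i}  B4 = {c, e, i}  B5 = {c, e, f}  B6 = {e, f, h}  B7 = {e, h, j}  B8 = {a, e, j}
Tree: B1–B2, B2–B3, B3–B4, B4–B5, B5–B6, B6–B7, B7–B8
The largest bag has 3 vertices, giving width 2; this decomposition certifies tw(G) ≤ 2. Since e–g–b–d–i–c–f–h–j–a–e is a cycle in G, G is not acyclic. Forests are exactly the graphs of treewidth ≤ 1, so tw(G) ≥ 2. Hence tw(G) = 2 exactly.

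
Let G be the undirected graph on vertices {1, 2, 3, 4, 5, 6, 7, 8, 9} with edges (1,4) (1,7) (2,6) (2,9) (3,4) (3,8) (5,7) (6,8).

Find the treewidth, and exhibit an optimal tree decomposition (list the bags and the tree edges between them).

Treewidth 1.
One such decomposition:
Bags: B1 = {2, 9}  B2 = {2, 6}  B3 = {6, 8}  B4 = {3, 8}  B5 = {3, 4}  B6 = {1, 4}  B7 = {1, 7}  B8 = {5, 7}
Tree: B1–B2, B2–B3, B3–B4, B4–B5, B5–B6, B6–B7, B7–B8

The largest bag has 2 vertices, giving width 1; this decomposition certifies tw(G) ≤ 1. Since G has at least one edge (e.g. 9–2), it is not an edgeless graph, so tw(G) ≥ 1. Combining the bounds, tw(G) = 1.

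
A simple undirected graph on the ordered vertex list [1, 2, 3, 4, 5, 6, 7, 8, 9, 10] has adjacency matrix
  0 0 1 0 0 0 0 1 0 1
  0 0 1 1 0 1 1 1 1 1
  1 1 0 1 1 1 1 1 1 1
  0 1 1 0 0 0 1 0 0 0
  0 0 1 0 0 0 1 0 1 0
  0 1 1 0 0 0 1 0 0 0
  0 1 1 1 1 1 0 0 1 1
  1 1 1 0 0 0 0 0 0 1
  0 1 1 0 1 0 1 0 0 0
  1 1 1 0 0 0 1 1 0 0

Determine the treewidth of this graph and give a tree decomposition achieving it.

Treewidth 3.
One such decomposition:
Bags: B1 = {2, 3, 6, 7}  B2 = {2, 3, 7, 10}  B3 = {2, 3, 7, 9}  B4 = {2, 3, 4, 7}  B5 = {2, 3, 8, 10}  B6 = {1, 3, 8, 10}  B7 = {3, 5, 7, 9}
Tree: B1–B2, B1–B3, B2–B4, B2–B5, B5–B6, B3–B7

The largest bag has 4 vertices, giving width 3; this decomposition certifies tw(G) ≤ 3. For the lower bound, the 4 vertices {1, 3, 8, 10} are pairwise adjacent, and any tree decomposition puts a clique entirely inside one bag — forcing width ≥ 3. Therefore the treewidth is 3.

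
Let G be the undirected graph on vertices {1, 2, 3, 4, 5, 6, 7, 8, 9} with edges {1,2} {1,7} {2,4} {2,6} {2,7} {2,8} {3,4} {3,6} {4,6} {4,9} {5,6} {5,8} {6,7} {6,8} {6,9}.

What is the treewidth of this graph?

2

A width-2 tree decomposition is:
Bags: B1 = {2, 6, 7}  B2 = {2, 6, 8}  B3 = {2, 4, 6}  B4 = {3, 4, 6}  B5 = {1, 2, 7}  B6 = {4, 6, 9}  B7 = {5, 6, 8}
Tree: B1–B2, B1–B3, B3–B4, B1–B5, B3–B6, B2–B7
Every bag has size at most 3, so the width is 3 − 1 = 2 and tw(G) ≤ 2. For the lower bound, the 3 vertices {1, 2, 7} are pairwise adjacent, and any tree decomposition puts a clique entirely inside one bag — forcing width ≥ 2. Combining the bounds, tw(G) = 2.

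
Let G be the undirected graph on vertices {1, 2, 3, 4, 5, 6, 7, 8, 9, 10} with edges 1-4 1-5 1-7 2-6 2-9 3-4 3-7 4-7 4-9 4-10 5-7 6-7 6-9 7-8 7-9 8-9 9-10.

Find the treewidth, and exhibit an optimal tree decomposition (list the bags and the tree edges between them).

Treewidth 2.
One such decomposition:
Bags: B1 = {6, 7, 9}  B2 = {4, 7, 9}  B3 = {1, 4, 7}  B4 = {3, 4, 7}  B5 = {4, 9, 10}  B6 = {2, 6, 9}  B7 = {1, 5, 7}  B8 = {7, 8, 9}
Tree: B1–B2, B2–B3, B3–B4, B2–B5, B1–B6, B3–B7, B2–B8

The largest bag has 3 vertices, giving width 2; this decomposition certifies tw(G) ≤ 2. For the lower bound, the 3 vertices {2, 6, 9} are pairwise adjacent, and any tree decomposition puts a clique entirely inside one bag — forcing width ≥ 2. Hence tw(G) = 2 exactly.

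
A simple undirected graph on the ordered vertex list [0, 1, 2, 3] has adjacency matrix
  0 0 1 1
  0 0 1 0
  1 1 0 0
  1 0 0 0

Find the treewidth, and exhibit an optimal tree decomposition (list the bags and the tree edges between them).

Every bag has size at most 2, so the width is 2 − 1 = 1 and tw(G) ≤ 1. G has an edge, so its treewidth is at least 1. Combining the bounds, tw(G) = 1.

Treewidth 1.
One such decomposition:
Bags: B1 = {0, 3}  B2 = {0, 2}  B3 = {1, 2}
Tree: B1–B2, B2–B3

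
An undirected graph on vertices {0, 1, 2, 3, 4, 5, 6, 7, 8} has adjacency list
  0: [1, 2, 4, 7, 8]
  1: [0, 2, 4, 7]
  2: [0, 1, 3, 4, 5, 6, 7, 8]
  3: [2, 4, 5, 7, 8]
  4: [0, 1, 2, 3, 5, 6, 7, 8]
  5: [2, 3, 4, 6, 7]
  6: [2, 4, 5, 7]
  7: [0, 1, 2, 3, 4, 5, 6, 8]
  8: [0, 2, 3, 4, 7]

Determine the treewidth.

4

A width-4 tree decomposition is:
Bags: B1 = {2, 3, 4, 5, 7}  B2 = {2, 3, 4, 7, 8}  B3 = {0, 2, 4, 7, 8}  B4 = {0, 1, 2, 4, 7}  B5 = {2, 4, 5, 6, 7}
Tree: B1–B2, B2–B3, B3–B4, B1–B5
Every bag has size at most 5, so the width is 5 − 1 = 4 and tw(G) ≤ 4. For the lower bound, the 5 vertices {0, 2, 4, 7, 8} are pairwise adjacent, and any tree decomposition puts a clique entirely inside one bag — forcing width ≥ 4. Hence tw(G) = 4 exactly.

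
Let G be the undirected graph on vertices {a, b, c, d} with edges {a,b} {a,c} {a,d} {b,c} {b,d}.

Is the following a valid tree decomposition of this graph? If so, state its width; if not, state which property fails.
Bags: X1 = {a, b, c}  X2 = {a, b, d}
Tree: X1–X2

Every vertex of G appears in some bag (union = {a, b, c, d}); every edge is covered by a bag; and for each vertex v the set of bags containing v is connected in the bag tree. The decomposition is therefore valid. The largest bag has 3 vertices, so the width is 2.

Yes; width 2.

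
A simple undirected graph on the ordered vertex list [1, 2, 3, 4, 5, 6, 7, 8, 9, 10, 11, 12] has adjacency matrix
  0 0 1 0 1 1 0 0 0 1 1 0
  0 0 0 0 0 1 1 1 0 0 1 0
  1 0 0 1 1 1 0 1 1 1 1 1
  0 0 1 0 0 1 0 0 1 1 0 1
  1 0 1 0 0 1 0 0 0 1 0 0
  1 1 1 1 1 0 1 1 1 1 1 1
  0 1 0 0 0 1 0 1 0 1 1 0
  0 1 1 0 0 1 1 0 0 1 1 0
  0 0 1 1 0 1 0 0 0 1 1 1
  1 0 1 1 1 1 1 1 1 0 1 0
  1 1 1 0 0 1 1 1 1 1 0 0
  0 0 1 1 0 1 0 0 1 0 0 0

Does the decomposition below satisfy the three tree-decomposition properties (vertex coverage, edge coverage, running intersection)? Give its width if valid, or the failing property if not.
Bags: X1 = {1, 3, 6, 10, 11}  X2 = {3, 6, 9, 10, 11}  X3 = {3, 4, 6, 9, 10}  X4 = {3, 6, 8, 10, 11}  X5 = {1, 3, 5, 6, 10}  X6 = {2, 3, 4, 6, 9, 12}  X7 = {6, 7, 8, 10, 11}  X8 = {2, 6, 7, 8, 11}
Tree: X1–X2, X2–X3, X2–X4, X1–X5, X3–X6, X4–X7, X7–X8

No — bags containing vertex 2 are not connected in the tree.

A tree decomposition must satisfy three properties: every vertex lies in some bag; for every edge, both endpoints lie together in some bag; and for every vertex, the bags containing it form a connected subtree. Here bags containing vertex 2 are not connected in the tree, so the decomposition is invalid.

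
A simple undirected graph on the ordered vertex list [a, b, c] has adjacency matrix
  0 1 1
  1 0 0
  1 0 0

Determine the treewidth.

A width-1 tree decomposition is:
Bags: B1 = {a, b}  B2 = {a, c}
Tree: B1–B2
Every bag has size at most 2, so the width is 2 − 1 = 1 and tw(G) ≤ 1. G has an edge, so its treewidth is at least 1. Hence tw(G) = 1 exactly.

1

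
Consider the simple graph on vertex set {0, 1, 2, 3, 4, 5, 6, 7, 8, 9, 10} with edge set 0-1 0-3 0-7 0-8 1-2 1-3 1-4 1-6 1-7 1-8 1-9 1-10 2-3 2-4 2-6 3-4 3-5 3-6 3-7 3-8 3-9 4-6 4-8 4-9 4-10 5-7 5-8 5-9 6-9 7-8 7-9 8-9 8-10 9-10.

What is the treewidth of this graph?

A width-4 tree decomposition is:
Bags: B1 = {1, 3, 7, 8, 9}  B2 = {1, 3, 4, 8, 9}  B3 = {1, 4, 8, 9, 10}  B4 = {3, 5, 7, 8, 9}  B5 = {1, 3, 4, 6, 9}  B6 = {1, 2, 3, 4, 6}  B7 = {0, 1, 3, 7, 8}
Tree: B1–B2, B2–B3, B1–B4, B2–B5, B5–B6, B1–B7
Each bag holds 5 vertices, so the decomposition has width 4, which upper-bounds the treewidth. For the lower bound, the 5 vertices {1, 4, 8, 9, 10} are pairwise adjacent, and any tree decomposition puts a clique entirely inside one bag — forcing width ≥ 4. Combining the bounds, tw(G) = 4.

4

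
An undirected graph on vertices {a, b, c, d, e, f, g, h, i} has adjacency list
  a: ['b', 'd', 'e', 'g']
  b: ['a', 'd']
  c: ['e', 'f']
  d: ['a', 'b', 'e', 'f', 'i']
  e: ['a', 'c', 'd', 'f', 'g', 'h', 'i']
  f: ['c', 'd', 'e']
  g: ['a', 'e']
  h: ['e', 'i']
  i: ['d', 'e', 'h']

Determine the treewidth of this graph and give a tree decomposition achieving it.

Treewidth 2.
Bags: B1 = {d, e, i}  B2 = {d, e, f}  B3 = {c, e, f}  B4 = {a, d, e}  B5 = {e, h, i}  B6 = {a, b, d}  B7 = {a, e, g}
Tree: B1–B2, B2–B3, B1–B4, B1–B5, B4–B6, B4–B7

The largest bag has 3 vertices, giving width 2; this decomposition certifies tw(G) ≤ 2. Conversely, {d, e, f} is a clique of size 3, and the vertices of any clique must share a bag in every tree decomposition; so some bag has ≥ 3 vertices and tw(G) ≥ 2. Combining the bounds, tw(G) = 2.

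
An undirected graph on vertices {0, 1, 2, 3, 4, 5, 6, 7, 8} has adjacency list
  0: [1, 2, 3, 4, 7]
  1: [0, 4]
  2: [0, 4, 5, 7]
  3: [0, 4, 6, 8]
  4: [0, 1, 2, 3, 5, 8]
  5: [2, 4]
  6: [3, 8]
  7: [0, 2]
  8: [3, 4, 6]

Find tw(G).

2

A width-2 tree decomposition is:
Bags: B1 = {0, 3, 4}  B2 = {0, 2, 4}  B3 = {3, 4, 8}  B4 = {3, 6, 8}  B5 = {0, 2, 7}  B6 = {2, 4, 5}  B7 = {0, 1, 4}
Tree: B1–B2, B1–B3, B3–B4, B2–B5, B2–B6, B1–B7
The largest bag has 3 vertices, giving width 2; this decomposition certifies tw(G) ≤ 2. For the lower bound, the 3 vertices {0, 1, 4} are pairwise adjacent, and any tree decomposition puts a clique entirely inside one bag — forcing width ≥ 2. Hence tw(G) = 2 exactly.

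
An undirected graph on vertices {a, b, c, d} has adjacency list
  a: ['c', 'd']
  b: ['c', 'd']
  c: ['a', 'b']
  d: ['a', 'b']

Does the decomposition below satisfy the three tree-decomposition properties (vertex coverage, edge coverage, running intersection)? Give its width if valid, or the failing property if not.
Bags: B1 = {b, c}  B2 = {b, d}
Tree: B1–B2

No — vertex a appears in no bag.

A tree decomposition must satisfy three properties: every vertex lies in some bag; for every edge, both endpoints lie together in some bag; and for every vertex, the bags containing it form a connected subtree. Here vertex a appears in no bag, so the decomposition is invalid.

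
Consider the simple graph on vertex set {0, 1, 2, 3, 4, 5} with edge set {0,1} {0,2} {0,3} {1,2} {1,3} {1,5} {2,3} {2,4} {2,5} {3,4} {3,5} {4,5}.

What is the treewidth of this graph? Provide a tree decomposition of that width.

Every bag has size at most 4, so the width is 4 − 1 = 3 and tw(G) ≤ 3. Conversely, {0, 1, 2, 3} is a clique of size 4, and the vertices of any clique must share a bag in every tree decomposition; so some bag has ≥ 4 vertices and tw(G) ≥ 3. Hence tw(G) = 3 exactly.

Treewidth 3.
One optimal decomposition is:
Bags: B1 = {2, 3, 4, 5}  B2 = {1, 2, 3, 5}  B3 = {0, 1, 2, 3}
Tree: B1–B2, B2–B3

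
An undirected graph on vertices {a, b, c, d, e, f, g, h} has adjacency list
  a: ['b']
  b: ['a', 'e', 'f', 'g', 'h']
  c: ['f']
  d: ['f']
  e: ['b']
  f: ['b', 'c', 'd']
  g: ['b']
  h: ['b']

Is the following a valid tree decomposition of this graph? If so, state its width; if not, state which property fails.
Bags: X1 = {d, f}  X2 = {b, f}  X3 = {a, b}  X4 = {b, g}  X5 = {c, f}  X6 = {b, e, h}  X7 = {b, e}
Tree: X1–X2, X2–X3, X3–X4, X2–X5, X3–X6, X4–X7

A tree decomposition must satisfy three properties: every vertex lies in some bag; for every edge, both endpoints lie together in some bag; and for every vertex, the bags containing it form a connected subtree. Here bags containing vertex e are not connected in the tree, so the decomposition is invalid.

No — bags containing vertex e are not connected in the tree.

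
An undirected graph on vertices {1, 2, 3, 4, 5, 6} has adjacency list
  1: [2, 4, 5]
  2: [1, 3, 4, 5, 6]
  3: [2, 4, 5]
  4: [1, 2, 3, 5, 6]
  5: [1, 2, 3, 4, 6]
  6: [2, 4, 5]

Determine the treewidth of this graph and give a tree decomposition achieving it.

Treewidth 3.
One such decomposition:
Bags: B1 = {2, 3, 4, 5}  B2 = {1, 2, 4, 5}  B3 = {2, 4, 5, 6}
Tree: B1–B2, B2–B3

Each bag holds 4 vertices, so the decomposition has width 3, which upper-bounds the treewidth. For the lower bound, the 4 vertices {1, 2, 4, 5} are pairwise adjacent, and any tree decomposition puts a clique entirely inside one bag — forcing width ≥ 3. The upper and lower bounds meet at 3, so that is the treewidth.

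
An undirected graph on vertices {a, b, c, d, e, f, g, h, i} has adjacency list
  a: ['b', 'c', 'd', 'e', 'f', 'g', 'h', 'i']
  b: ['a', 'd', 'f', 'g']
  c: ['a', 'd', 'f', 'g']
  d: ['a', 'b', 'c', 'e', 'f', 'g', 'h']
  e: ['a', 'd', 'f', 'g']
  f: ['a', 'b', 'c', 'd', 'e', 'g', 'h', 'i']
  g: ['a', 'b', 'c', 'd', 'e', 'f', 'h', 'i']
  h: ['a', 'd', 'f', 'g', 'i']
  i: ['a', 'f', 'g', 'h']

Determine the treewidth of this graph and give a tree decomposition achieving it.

The largest bag has 5 vertices, giving width 4; this decomposition certifies tw(G) ≤ 4. For the lower bound, the 5 vertices {a, d, e, f, g} are pairwise adjacent, and any tree decomposition puts a clique entirely inside one bag — forcing width ≥ 4. Therefore the treewidth is 4.

Treewidth 4.
One optimal decomposition is:
Bags: B1 = {a, f, g, h, i}  B2 = {a, d, f, g, h}  B3 = {a, c, d, f, g}  B4 = {a, d, e, f, g}  B5 = {a, b, d, f, g}
Tree: B1–B2, B2–B3, B3–B4, B4–B5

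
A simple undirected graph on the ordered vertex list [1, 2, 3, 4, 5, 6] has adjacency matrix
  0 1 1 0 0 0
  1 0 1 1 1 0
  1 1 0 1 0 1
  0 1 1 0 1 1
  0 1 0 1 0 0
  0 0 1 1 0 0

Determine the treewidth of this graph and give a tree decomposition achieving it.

Each bag holds 3 vertices, so the decomposition has width 2, which upper-bounds the treewidth. For the lower bound, the 3 vertices {1, 2, 3} are pairwise adjacent, and any tree decomposition puts a clique entirely inside one bag — forcing width ≥ 2. Combining the bounds, tw(G) = 2.

Treewidth 2.
Bags: B1 = {2, 3, 4}  B2 = {2, 4, 5}  B3 = {3, 4, 6}  B4 = {1, 2, 3}
Tree: B1–B2, B1–B3, B1–B4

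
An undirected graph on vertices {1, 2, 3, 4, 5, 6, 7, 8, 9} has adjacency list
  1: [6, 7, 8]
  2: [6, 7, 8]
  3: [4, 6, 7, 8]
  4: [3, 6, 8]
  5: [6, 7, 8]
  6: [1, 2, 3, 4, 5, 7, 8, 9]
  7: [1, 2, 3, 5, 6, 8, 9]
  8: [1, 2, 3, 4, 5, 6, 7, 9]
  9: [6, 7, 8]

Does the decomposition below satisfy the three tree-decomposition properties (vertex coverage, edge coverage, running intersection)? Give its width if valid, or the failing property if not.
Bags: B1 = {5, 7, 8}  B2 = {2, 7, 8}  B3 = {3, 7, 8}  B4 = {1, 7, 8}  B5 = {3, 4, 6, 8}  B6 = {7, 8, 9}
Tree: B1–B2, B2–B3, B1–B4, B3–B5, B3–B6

No — edge (5,6) lies in no bag.

A tree decomposition must satisfy three properties: every vertex lies in some bag; for every edge, both endpoints lie together in some bag; and for every vertex, the bags containing it form a connected subtree. Here edge (5,6) lies in no bag, so the decomposition is invalid.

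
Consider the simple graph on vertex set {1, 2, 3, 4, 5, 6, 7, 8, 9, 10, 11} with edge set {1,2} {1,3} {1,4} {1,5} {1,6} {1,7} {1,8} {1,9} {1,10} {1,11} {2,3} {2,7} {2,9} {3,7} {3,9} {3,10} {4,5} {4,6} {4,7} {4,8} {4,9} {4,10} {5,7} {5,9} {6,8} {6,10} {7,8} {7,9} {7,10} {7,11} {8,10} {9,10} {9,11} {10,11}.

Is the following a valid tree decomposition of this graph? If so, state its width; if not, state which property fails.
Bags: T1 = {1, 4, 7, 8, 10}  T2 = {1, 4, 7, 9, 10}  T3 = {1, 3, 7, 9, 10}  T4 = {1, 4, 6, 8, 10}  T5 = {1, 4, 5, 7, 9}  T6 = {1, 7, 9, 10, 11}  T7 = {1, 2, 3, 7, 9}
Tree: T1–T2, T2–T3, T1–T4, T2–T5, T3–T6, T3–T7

Yes; width 4.

Every vertex of G appears in some bag (union = {1, 2, 3, 4, 5, 6, 7, 8, 9, 10, 11}); every edge is covered by a bag; and for each vertex v the set of bags containing v is connected in the bag tree. The decomposition is therefore valid. The largest bag has 5 vertices, so the width is 4.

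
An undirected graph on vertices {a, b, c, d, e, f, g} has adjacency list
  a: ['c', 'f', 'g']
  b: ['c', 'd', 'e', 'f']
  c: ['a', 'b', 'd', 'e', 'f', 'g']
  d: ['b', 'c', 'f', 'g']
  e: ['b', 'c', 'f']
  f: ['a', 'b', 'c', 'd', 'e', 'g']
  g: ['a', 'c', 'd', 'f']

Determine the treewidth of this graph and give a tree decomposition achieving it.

Treewidth 3.
One such decomposition:
Bags: B1 = {c, d, f, g}  B2 = {b, c, d, f}  B3 = {b, c, e, f}  B4 = {a, c, f, g}
Tree: B1–B2, B2–B3, B1–B4

The largest bag has 4 vertices, giving width 3; this decomposition certifies tw(G) ≤ 3. For the lower bound, the 4 vertices {c, d, f, g} are pairwise adjacent, and any tree decomposition puts a clique entirely inside one bag — forcing width ≥ 3. The upper and lower bounds meet at 3, so that is the treewidth.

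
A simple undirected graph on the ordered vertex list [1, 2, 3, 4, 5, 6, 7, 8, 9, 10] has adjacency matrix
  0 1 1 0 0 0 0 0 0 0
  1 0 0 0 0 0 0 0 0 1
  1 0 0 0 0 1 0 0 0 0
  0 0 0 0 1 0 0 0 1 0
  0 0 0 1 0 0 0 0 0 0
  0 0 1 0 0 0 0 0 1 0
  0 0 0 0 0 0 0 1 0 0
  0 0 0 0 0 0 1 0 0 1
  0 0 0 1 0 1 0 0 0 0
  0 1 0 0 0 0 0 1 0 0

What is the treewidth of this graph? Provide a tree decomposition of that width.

Treewidth 1.
One optimal decomposition is:
Bags: B1 = {7, 8}  B2 = {8, 10}  B3 = {2, 10}  B4 = {1, 2}  B5 = {1, 3}  B6 = {3, 6}  B7 = {6, 9}  B8 = {4, 9}  B9 = {4, 5}
Tree: B1–B2, B2–B3, B3–B4, B4–B5, B5–B6, B6–B7, B7–B8, B8–B9

Every bag has size at most 2, so the width is 2 − 1 = 1 and tw(G) ≤ 1. Any graph with an edge has treewidth ≥ 1, and G has the edge 7–8. Combining the bounds, tw(G) = 1.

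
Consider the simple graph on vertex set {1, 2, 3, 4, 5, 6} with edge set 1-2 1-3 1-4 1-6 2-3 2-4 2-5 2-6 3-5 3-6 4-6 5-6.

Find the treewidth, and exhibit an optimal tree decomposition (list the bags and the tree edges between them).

Treewidth 3.
One such decomposition:
Bags: B1 = {1, 2, 4, 6}  B2 = {1, 2, 3, 6}  B3 = {2, 3, 5, 6}
Tree: B1–B2, B2–B3

Each bag holds 4 vertices, so the decomposition has width 3, which upper-bounds the treewidth. On the other hand G contains the 4-clique {1, 2, 3, 6}. A clique must lie in a single bag of any decomposition, so no decomposition can have width below 3. The upper and lower bounds meet at 3, so that is the treewidth.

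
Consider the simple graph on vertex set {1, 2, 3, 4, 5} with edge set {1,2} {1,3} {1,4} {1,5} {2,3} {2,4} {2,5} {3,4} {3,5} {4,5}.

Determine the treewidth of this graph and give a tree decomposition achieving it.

With just one bag of size 5, the width is 5 − 1 = 4, so tw(G) ≤ 4. Conversely, {1, 2, 3, 4, 5} is a clique of size 5, and the vertices of any clique must share a bag in every tree decomposition; so some bag has ≥ 5 vertices and tw(G) ≥ 4. Combining the bounds, tw(G) = 4.

Treewidth 4.
One optimal decomposition is:
Bags: B1 = {1, 2, 3, 4, 5}
Tree: (single bag)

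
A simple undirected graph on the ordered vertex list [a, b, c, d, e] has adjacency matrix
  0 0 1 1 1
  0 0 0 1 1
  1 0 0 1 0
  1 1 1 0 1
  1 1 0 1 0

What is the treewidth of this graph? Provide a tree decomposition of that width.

Each bag holds 3 vertices, so the decomposition has width 2, which upper-bounds the treewidth. Conversely, {a, d, e} is a clique of size 3, and the vertices of any clique must share a bag in every tree decomposition; so some bag has ≥ 3 vertices and tw(G) ≥ 2. The upper and lower bounds meet at 2, so that is the treewidth.

Treewidth 2.
Bags: B1 = {a, d, e}  B2 = {a, c, d}  B3 = {b, d, e}
Tree: B1–B2, B1–B3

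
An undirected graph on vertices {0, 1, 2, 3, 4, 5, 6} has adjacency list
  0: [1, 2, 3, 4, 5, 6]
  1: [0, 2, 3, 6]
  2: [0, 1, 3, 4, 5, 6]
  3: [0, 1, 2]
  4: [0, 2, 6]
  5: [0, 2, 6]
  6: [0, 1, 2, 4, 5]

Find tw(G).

A width-3 tree decomposition is:
Bags: B1 = {0, 1, 2, 6}  B2 = {0, 2, 5, 6}  B3 = {0, 2, 4, 6}  B4 = {0, 1, 2, 3}
Tree: B1–B2, B2–B3, B1–B4
Each bag holds 4 vertices, so the decomposition has width 3, which upper-bounds the treewidth. Conversely, {0, 1, 2, 3} is a clique of size 4, and the vertices of any clique must share a bag in every tree decomposition; so some bag has ≥ 4 vertices and tw(G) ≥ 3. The upper and lower bounds meet at 3, so that is the treewidth.

3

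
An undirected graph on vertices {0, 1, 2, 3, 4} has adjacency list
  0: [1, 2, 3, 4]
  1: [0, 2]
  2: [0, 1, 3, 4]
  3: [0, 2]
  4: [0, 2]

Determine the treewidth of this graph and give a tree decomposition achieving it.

Treewidth 2.
Bags: B1 = {0, 2, 4}  B2 = {0, 2, 3}  B3 = {0, 1, 2}
Tree: B1–B2, B1–B3

Each bag holds 3 vertices, so the decomposition has width 2, which upper-bounds the treewidth. On the other hand G contains the 3-clique {0, 1, 2}. A clique must lie in a single bag of any decomposition, so no decomposition can have width below 2. Hence tw(G) = 2 exactly.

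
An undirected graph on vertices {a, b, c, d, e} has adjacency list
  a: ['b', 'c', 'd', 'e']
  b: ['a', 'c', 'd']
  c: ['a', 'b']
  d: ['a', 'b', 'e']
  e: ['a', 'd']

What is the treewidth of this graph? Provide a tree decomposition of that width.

Treewidth 2.
One such decomposition:
Bags: B1 = {a, b, c}  B2 = {a, b, d}  B3 = {a, d, e}
Tree: B1–B2, B2–B3

Every bag has size at most 3, so the width is 3 − 1 = 2 and tw(G) ≤ 2. On the other hand G contains the 3-clique {a, d, e}. A clique must lie in a single bag of any decomposition, so no decomposition can have width below 2. Combining the bounds, tw(G) = 2.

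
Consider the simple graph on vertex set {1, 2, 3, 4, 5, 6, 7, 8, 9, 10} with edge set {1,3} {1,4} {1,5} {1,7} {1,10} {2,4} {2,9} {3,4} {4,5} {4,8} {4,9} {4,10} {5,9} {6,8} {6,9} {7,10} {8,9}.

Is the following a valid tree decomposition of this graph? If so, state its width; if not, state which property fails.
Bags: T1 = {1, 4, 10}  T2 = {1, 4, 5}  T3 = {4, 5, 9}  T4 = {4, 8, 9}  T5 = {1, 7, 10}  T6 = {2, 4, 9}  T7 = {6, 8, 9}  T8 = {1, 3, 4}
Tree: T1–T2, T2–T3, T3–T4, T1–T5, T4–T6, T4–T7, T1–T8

Yes; width 2.

Every vertex of G appears in some bag (union = {1, 2, 3, 4, 5, 6, 7, 8, 9, 10}); every edge is covered by a bag; and for each vertex v the set of bags containing v is connected in the bag tree. The decomposition is therefore valid. The largest bag has 3 vertices, so the width is 2.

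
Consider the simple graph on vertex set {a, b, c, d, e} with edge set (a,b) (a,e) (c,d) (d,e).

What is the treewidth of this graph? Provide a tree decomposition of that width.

Treewidth 1.
Bags: B1 = {a, b}  B2 = {a, e}  B3 = {d, e}  B4 = {c, d}
Tree: B1–B2, B2–B3, B3–B4

Each bag holds 2 vertices, so the decomposition has width 1, which upper-bounds the treewidth. Since G has at least one edge (e.g. b–a), it is not an edgeless graph, so tw(G) ≥ 1. Hence tw(G) = 1 exactly.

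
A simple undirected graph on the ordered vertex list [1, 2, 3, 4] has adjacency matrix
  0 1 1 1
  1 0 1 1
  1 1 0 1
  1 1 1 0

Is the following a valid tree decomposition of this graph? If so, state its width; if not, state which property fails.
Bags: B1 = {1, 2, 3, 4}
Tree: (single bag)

Yes; width 3.

Every vertex of G appears in some bag (union = {1, 2, 3, 4}); every edge is covered by a bag; and for each vertex v the set of bags containing v is connected in the bag tree. The decomposition is therefore valid. The largest bag has 4 vertices, so the width is 3.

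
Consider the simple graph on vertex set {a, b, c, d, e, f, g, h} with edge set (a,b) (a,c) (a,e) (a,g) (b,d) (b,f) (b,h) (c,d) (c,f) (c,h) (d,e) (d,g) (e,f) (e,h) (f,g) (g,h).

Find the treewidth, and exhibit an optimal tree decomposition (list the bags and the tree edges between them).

Treewidth 4.
One such decomposition:
Bags: B1 = {b, c, e, g, h}  B2 = {b, c, d, e, g}  B3 = {b, c, e, f, g}  B4 = {a, b, c, e, g}
Tree: B1–B2, B2–B3, B3–B4

Each bag holds 5 vertices, so the decomposition has width 4, which upper-bounds the treewidth. For the lower bound: the 5 vertex sets {c,h}, {d,e}, {b,f}, {g}, {a} are disjoint, each induces a connected subgraph, and every pair is joined by at least one edge of G. Contracting each set to a single vertex therefore yields K_{5} as a minor, and since treewidth is minor-monotone, tw(G) ≥ tw(K_{5}) = 4. Hence tw(G) = 4 exactly.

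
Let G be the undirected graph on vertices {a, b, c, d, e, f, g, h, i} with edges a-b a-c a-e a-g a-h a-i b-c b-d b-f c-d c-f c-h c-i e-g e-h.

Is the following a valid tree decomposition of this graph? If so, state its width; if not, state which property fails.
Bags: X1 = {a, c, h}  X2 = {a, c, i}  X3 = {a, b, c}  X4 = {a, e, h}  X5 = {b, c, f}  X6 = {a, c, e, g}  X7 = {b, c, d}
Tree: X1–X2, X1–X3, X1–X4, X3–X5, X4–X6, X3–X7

No — bags containing vertex c are not connected in the tree.

A tree decomposition must satisfy three properties: every vertex lies in some bag; for every edge, both endpoints lie together in some bag; and for every vertex, the bags containing it form a connected subtree. Here bags containing vertex c are not connected in the tree, so the decomposition is invalid.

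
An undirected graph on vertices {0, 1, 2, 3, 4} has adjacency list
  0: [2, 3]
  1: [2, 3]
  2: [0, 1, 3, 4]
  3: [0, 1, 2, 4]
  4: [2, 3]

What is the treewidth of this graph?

A width-2 tree decomposition is:
Bags: B1 = {1, 2, 3}  B2 = {0, 2, 3}  B3 = {2, 3, 4}
Tree: B1–B2, B2–B3
Every bag has size at most 3, so the width is 3 − 1 = 2 and tw(G) ≤ 2. For the lower bound, the 3 vertices {0, 2, 3} are pairwise adjacent, and any tree decomposition puts a clique entirely inside one bag — forcing width ≥ 2. Therefore the treewidth is 2.

2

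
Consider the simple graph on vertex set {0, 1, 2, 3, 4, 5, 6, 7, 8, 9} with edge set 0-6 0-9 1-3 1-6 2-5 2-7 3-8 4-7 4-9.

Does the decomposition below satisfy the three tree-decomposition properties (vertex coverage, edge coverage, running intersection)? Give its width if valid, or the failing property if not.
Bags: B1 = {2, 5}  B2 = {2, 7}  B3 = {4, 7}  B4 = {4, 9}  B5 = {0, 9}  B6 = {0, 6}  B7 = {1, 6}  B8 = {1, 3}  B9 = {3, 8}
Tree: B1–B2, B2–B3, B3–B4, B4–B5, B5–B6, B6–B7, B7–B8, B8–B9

Checking the three conditions: (i) the bags cover all of {0, 1, 2, 3, 4, 5, 6, 7, 8, 9}; (ii) for each edge, some bag contains both endpoints; (iii) the bags containing any fixed vertex form a subtree. All hold, so the decomposition is valid with width 2 − 1 = 1.

Yes; width 1.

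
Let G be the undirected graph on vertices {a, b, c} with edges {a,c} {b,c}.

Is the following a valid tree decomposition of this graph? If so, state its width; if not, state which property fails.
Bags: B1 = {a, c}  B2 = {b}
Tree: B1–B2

No — edge (c,b) lies in no bag.

A tree decomposition must satisfy three properties: every vertex lies in some bag; for every edge, both endpoints lie together in some bag; and for every vertex, the bags containing it form a connected subtree. Here edge (c,b) lies in no bag, so the decomposition is invalid.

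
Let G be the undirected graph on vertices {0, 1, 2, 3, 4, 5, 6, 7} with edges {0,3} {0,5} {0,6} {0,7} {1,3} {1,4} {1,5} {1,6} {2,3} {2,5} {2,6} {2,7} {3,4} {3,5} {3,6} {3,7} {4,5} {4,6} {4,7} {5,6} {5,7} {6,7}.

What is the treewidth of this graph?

4

A width-4 tree decomposition is:
Bags: B1 = {2, 3, 5, 6, 7}  B2 = {3, 4, 5, 6, 7}  B3 = {0, 3, 5, 6, 7}  B4 = {1, 3, 4, 5, 6}
Tree: B1–B2, B1–B3, B2–B4
The largest bag has 5 vertices, giving width 4; this decomposition certifies tw(G) ≤ 4. On the other hand G contains the 5-clique {1, 3, 4, 5, 6}. A clique must lie in a single bag of any decomposition, so no decomposition can have width below 4. Combining the bounds, tw(G) = 4.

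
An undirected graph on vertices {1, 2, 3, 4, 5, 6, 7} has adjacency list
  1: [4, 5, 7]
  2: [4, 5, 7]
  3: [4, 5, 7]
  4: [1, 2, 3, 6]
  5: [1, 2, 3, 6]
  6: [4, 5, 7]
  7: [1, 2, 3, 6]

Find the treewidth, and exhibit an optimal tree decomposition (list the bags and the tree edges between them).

Treewidth 3.
Bags: B1 = {1, 4, 5, 7}  B2 = {2, 4, 5, 7}  B3 = {3, 4, 5, 7}  B4 = {4, 5, 6, 7}
Tree: B1–B2, B2–B3, B3–B4

Every bag has size at most 4, so the width is 4 − 1 = 3 and tw(G) ≤ 3. For the lower bound: the 4 vertex sets {1,5}, {2,7}, {4}, {3} are disjoint, each induces a connected subgraph, and every pair is joined by at least one edge of G. Contracting each set to a single vertex therefore yields K_{4} as a minor, and since treewidth is minor-monotone, tw(G) ≥ tw(K_{4}) = 3. Combining the bounds, tw(G) = 3.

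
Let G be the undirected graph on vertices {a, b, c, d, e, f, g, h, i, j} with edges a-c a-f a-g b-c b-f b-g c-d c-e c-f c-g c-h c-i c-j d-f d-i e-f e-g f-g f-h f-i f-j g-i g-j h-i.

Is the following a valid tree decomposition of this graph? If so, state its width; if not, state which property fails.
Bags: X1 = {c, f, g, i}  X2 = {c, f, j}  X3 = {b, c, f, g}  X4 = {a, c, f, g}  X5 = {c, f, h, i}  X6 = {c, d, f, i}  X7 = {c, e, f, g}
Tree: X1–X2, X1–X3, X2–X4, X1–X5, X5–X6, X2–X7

A tree decomposition must satisfy three properties: every vertex lies in some bag; for every edge, both endpoints lie together in some bag; and for every vertex, the bags containing it form a connected subtree. Here edge (g,j) lies in no bag, so the decomposition is invalid.

No — edge (g,j) lies in no bag.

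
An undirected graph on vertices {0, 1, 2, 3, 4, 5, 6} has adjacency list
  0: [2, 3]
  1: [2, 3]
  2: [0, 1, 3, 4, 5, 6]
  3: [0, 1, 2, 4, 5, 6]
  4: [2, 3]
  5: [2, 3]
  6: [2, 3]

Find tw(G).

A width-2 tree decomposition is:
Bags: B1 = {2, 3, 4}  B2 = {2, 3, 6}  B3 = {0, 2, 3}  B4 = {2, 3, 5}  B5 = {1, 2, 3}
Tree: B1–B2, B1–B3, B3–B4, B1–B5
The largest bag has 3 vertices, giving width 2; this decomposition certifies tw(G) ≤ 2. On the other hand G contains the 3-clique {0, 2, 3}. A clique must lie in a single bag of any decomposition, so no decomposition can have width below 2. Hence tw(G) = 2 exactly.

2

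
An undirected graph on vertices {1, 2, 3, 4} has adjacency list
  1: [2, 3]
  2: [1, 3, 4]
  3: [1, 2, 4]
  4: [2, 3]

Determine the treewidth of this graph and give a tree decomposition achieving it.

Every bag has size at most 3, so the width is 3 − 1 = 2 and tw(G) ≤ 2. Conversely, {1, 2, 3} is a clique of size 3, and the vertices of any clique must share a bag in every tree decomposition; so some bag has ≥ 3 vertices and tw(G) ≥ 2. Therefore the treewidth is 2.

Treewidth 2.
One such decomposition:
Bags: B1 = {2, 3, 4}  B2 = {1, 2, 3}
Tree: B1–B2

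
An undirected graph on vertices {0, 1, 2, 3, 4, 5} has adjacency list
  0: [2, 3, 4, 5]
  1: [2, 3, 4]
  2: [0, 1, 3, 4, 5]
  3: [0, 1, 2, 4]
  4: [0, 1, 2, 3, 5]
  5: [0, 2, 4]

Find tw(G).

3

A width-3 tree decomposition is:
Bags: B1 = {0, 2, 4, 5}  B2 = {0, 2, 3, 4}  B3 = {1, 2, 3, 4}
Tree: B1–B2, B2–B3
Each bag holds 4 vertices, so the decomposition has width 3, which upper-bounds the treewidth. For the lower bound, the 4 vertices {0, 2, 3, 4} are pairwise adjacent, and any tree decomposition puts a clique entirely inside one bag — forcing width ≥ 3. Therefore the treewidth is 3.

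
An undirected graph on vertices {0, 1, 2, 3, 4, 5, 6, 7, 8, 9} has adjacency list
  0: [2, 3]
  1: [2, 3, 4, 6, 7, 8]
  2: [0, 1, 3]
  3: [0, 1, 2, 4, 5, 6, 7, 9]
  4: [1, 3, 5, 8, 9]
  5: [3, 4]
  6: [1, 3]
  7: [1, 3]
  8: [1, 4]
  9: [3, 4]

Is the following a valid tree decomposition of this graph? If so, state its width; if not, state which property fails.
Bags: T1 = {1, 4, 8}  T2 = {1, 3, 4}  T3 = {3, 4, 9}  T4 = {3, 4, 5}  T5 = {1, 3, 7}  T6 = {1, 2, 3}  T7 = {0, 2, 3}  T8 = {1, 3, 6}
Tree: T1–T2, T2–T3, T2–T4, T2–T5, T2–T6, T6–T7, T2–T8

Checking the three conditions: (i) the bags cover all of {0, 1, 2, 3, 4, 5, 6, 7, 8, 9}; (ii) for each edge, some bag contains both endpoints; (iii) the bags containing any fixed vertex form a subtree. All hold, so the decomposition is valid with width 3 − 1 = 2.

Yes; width 2.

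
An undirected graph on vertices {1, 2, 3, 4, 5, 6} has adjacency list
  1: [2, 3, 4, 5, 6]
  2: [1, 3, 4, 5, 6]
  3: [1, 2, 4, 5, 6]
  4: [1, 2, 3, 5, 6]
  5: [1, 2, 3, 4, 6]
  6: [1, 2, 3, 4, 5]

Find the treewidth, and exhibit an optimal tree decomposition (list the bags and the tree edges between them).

Treewidth 5.
One optimal decomposition is:
Bags: B1 = {1, 2, 3, 4, 5, 6}
Tree: (single bag)

A single bag containing all 6 vertices is trivially a valid decomposition of width 5. For the lower bound, the 6 vertices {1, 2, 3, 4, 5, 6} are pairwise adjacent, and any tree decomposition puts a clique entirely inside one bag — forcing width ≥ 5. Hence tw(G) = 5 exactly.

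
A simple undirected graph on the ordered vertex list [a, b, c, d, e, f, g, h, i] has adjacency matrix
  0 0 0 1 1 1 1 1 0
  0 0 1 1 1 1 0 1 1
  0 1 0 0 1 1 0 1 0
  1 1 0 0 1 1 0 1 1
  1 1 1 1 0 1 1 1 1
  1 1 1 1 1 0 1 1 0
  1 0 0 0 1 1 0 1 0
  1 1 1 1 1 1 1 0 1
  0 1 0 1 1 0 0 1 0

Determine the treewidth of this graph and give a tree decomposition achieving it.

Treewidth 4.
Bags: B1 = {b, d, e, f, h}  B2 = {b, d, e, h, i}  B3 = {a, d, e, f, h}  B4 = {a, e, f, g, h}  B5 = {b, c, e, f, h}
Tree: B1–B2, B1–B3, B3–B4, B1–B5

The largest bag has 5 vertices, giving width 4; this decomposition certifies tw(G) ≤ 4. On the other hand G contains the 5-clique {a, d, e, f, h}. A clique must lie in a single bag of any decomposition, so no decomposition can have width below 4. Hence tw(G) = 4 exactly.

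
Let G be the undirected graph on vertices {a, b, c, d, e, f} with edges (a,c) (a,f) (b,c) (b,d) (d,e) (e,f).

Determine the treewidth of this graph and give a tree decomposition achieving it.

Each bag holds 3 vertices, so the decomposition has width 2, which upper-bounds the treewidth. The edges b–d–e–f–a–c–b form a cycle, so G is not a tree and its treewidth is at least 2. Therefore the treewidth is 2.

Treewidth 2.
One optimal decomposition is:
Bags: B1 = {b, d, e}  B2 = {b, e, f}  B3 = {a, b, f}  B4 = {a, b, c}
Tree: B1–B2, B2–B3, B3–B4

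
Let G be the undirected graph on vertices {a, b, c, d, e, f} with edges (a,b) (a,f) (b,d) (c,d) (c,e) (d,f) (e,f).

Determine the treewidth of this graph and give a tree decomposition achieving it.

Each bag holds 3 vertices, so the decomposition has width 2, which upper-bounds the treewidth. The edges b–a–f–d–b form a cycle, so G is not a tree and its treewidth is at least 2. Combining the bounds, tw(G) = 2.

Treewidth 2.
One optimal decomposition is:
Bags: B1 = {a, b, d}  B2 = {a, d, f}  B3 = {c, d, f}  B4 = {c, e, f}
Tree: B1–B2, B2–B3, B3–B4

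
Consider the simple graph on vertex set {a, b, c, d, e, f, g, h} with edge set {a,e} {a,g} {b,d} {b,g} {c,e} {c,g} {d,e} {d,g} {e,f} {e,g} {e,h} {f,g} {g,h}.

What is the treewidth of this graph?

A width-2 tree decomposition is:
Bags: B1 = {e, g, h}  B2 = {d, e, g}  B3 = {c, e, g}  B4 = {e, f, g}  B5 = {a, e, g}  B6 = {b, d, g}
Tree: B1–B2, B1–B3, B2–B4, B2–B5, B2–B6
Every bag has size at most 3, so the width is 3 − 1 = 2 and tw(G) ≤ 2. Conversely, {d, e, g} is a clique of size 3, and the vertices of any clique must share a bag in every tree decomposition; so some bag has ≥ 3 vertices and tw(G) ≥ 2. The upper and lower bounds meet at 2, so that is the treewidth.

2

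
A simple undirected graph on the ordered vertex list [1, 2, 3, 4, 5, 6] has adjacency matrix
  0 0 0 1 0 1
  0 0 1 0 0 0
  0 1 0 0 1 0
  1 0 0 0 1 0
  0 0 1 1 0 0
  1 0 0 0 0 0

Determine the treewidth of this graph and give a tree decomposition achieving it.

Each bag holds 2 vertices, so the decomposition has width 1, which upper-bounds the treewidth. G has an edge, so its treewidth is at least 1. Hence tw(G) = 1 exactly.

Treewidth 1.
Bags: B1 = {2, 3}  B2 = {3, 5}  B3 = {4, 5}  B4 = {1, 4}  B5 = {1, 6}
Tree: B1–B2, B2–B3, B3–B4, B4–B5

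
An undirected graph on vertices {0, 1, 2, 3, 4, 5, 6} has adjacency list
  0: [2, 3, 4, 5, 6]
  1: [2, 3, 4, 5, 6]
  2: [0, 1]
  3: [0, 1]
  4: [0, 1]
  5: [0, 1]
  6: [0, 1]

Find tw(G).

2

A width-2 tree decomposition is:
Bags: B1 = {0, 1, 3}  B2 = {0, 1, 2}  B3 = {0, 1, 4}  B4 = {0, 1, 5}  B5 = {0, 1, 6}
Tree: B1–B2, B2–B3, B3–B4, B4–B5
The largest bag has 3 vertices, giving width 2; this decomposition certifies tw(G) ≤ 2. Since 0–3–1–2–0 is a cycle in G, G is not acyclic. Forests are exactly the graphs of treewidth ≤ 1, so tw(G) ≥ 2. Therefore the treewidth is 2.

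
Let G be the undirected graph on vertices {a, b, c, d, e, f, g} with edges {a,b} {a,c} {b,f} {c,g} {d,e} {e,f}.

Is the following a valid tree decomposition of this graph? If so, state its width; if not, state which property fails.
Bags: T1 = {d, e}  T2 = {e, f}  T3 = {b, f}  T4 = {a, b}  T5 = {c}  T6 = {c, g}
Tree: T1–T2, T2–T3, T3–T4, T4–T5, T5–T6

A tree decomposition must satisfy three properties: every vertex lies in some bag; for every edge, both endpoints lie together in some bag; and for every vertex, the bags containing it form a connected subtree. Here edge (a,c) lies in no bag, so the decomposition is invalid.

No — edge (a,c) lies in no bag.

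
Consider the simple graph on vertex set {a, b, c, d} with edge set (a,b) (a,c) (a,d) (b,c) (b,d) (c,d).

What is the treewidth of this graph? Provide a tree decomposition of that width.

A single bag containing all 4 vertices is trivially a valid decomposition of width 3. For the lower bound, the 4 vertices {a, b, c, d} are pairwise adjacent, and any tree decomposition puts a clique entirely inside one bag — forcing width ≥ 3. The upper and lower bounds meet at 3, so that is the treewidth.

Treewidth 3.
One such decomposition:
Bags: B1 = {a, b, c, d}
Tree: (single bag)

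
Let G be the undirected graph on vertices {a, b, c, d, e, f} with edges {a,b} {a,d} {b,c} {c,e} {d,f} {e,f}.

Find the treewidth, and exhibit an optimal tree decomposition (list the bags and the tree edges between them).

Each bag holds 3 vertices, so the decomposition has width 2, which upper-bounds the treewidth. The edges b–c–e–f–d–a–b form a cycle, so G is not a tree and its treewidth is at least 2. Combining the bounds, tw(G) = 2.

Treewidth 2.
Bags: B1 = {b, c, e}  B2 = {b, e, f}  B3 = {b, d, f}  B4 = {a, b, d}
Tree: B1–B2, B2–B3, B3–B4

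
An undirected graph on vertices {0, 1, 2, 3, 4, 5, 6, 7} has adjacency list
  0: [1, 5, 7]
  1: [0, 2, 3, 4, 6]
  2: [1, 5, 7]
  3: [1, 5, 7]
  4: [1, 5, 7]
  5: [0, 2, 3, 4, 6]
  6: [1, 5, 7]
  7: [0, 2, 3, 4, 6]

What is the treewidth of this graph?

3

A width-3 tree decomposition is:
Bags: B1 = {1, 3, 5, 7}  B2 = {1, 5, 6, 7}  B3 = {1, 2, 5, 7}  B4 = {1, 4, 5, 7}  B5 = {0, 1, 5, 7}
Tree: B1–B2, B2–B3, B3–B4, B4–B5
Every bag has size at most 4, so the width is 4 − 1 = 3 and tw(G) ≤ 3. For the lower bound: the 4 vertex sets {3,5}, {6,7}, {1}, {2} are disjoint, each induces a connected subgraph, and every pair is joined by at least one edge of G. Contracting each set to a single vertex therefore yields K_{4} as a minor, and since treewidth is minor-monotone, tw(G) ≥ tw(K_{4}) = 3. Hence tw(G) = 3 exactly.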